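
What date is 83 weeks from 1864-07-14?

February 15, 1866

Counting forward 83 weeks = 581 days from July 14, 1864.
July has 31 days, so 31 − 14 = 17 days remain after July 14, 1864; 581 − 17 = 564 left.
August 1864 has 31 days: 564 − 31 = 533 left.
September 1864 has 30 days: 533 − 30 = 503 left.
October 1864 has 31 days: 503 − 31 = 472 left.
November 1864 has 30 days: 472 − 30 = 442 left.
December 1864 has 31 days: 442 − 31 = 411 left.
January 1865 has 31 days: 411 − 31 = 380 left.
February 1865 has 28 days (1865 is not a leap year): 380 − 28 = 352 left.
March 1865 has 31 days: 352 − 31 = 321 left.
April 1865 has 30 days: 321 − 30 = 291 left.
May 1865 has 31 days: 291 − 31 = 260 left.
June 1865 has 30 days: 260 − 30 = 230 left.
July 1865 has 31 days: 230 − 31 = 199 left.
August 1865 has 31 days: 199 − 31 = 168 left.
September 1865 has 30 days: 168 − 30 = 138 left.
October 1865 has 31 days: 138 − 31 = 107 left.
November 1865 has 30 days: 107 − 30 = 77 left.
December 1865 has 31 days: 77 − 31 = 46 left.
January 1866 has 31 days: 46 − 31 = 15 left.
15 days into February 1866 → February 15, 1866.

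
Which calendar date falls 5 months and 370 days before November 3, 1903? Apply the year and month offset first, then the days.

Counting back 5 months and 370 days from November 3, 1903: first the month/year part, then the days.
month 11 − 5 = 6 → June 1903.
Day 3 is valid in June, giving June 3, 1903.
Now subtract 370 days from June 3, 1903.
Going back 3 days from June 3, 1903 reaches the end of the previous month; 370 − 3 = 367 left.
May 1903 has 31 days: 367 − 31 = 336 left.
April 1903 has 30 days: 336 − 30 = 306 left.
March 1903 has 31 days: 306 − 31 = 275 left.
February 1903 has 28 days (1903 is not a leap year): 275 − 28 = 247 left.
January 1903 has 31 days: 247 − 31 = 216 left.
December 1902 has 31 days: 216 − 31 = 185 left.
November 1902 has 30 days: 185 − 30 = 155 left.
October 1902 has 31 days: 155 − 31 = 124 left.
September 1902 has 30 days: 124 − 30 = 94 left.
August 1902 has 31 days: 94 − 31 = 63 left.
July 1902 has 31 days: 63 − 31 = 32 left.
June 1902 has 30 days: 32 − 30 = 2 left.
May 1902 has 31 days; 31 − 2 = 29 → May 29, 1902.

May 29, 1902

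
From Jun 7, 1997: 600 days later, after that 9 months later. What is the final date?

Counting forward 600 days from June 7, 1997:
June has 30 days, so 30 − 7 = 23 days remain after June 7, 1997; 600 − 23 = 577 left.
July 1997 has 31 days: 577 − 31 = 546 left.
August 1997 has 31 days: 546 − 31 = 515 left.
September 1997 has 30 days: 515 − 30 = 485 left.
October 1997 has 31 days: 485 − 31 = 454 left.
November 1997 has 30 days: 454 − 30 = 424 left.
December 1997 has 31 days: 424 − 31 = 393 left.
January 1998 has 31 days: 393 − 31 = 362 left.
February 1998 has 28 days (1998 is not a leap year): 362 − 28 = 334 left.
March 1998 has 31 days: 334 − 31 = 303 left.
April 1998 has 30 days: 303 − 30 = 273 left.
May 1998 has 31 days: 273 − 31 = 242 left.
June 1998 has 30 days: 242 − 30 = 212 left.
July 1998 has 31 days: 212 − 31 = 181 left.
August 1998 has 31 days: 181 − 31 = 150 left.
September 1998 has 30 days: 150 − 30 = 120 left.
October 1998 has 31 days: 120 − 31 = 89 left.
November 1998 has 30 days: 89 − 30 = 59 left.
December 1998 has 31 days: 59 − 31 = 28 left.
28 days into January 1999 → January 28, 1999.
Advancing 9 months from January 28, 1999:
month 1 + 9 = 10 → October 1999.
Day 28 is valid in October, giving October 28, 1999.

October 28, 1999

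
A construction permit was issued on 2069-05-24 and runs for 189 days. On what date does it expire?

November 29, 2069

Adding 189 days from May 24, 2069.
May has 31 days, so 31 − 24 = 7 days remain after May 24, 2069; 189 − 7 = 182 left.
June 2069 has 30 days: 182 − 30 = 152 left.
July 2069 has 31 days: 152 − 31 = 121 left.
August 2069 has 31 days: 121 − 31 = 90 left.
September 2069 has 30 days: 90 − 30 = 60 left.
October 2069 has 31 days: 60 − 31 = 29 left.
29 days into November 2069 → November 29, 2069.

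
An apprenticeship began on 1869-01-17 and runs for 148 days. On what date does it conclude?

Counting forward 148 days from January 17, 1869.
January has 31 days, so 31 − 17 = 14 days remain after January 17, 1869; 148 − 14 = 134 left.
February 1869 has 28 days (1869 is not a leap year): 134 − 28 = 106 left.
March 1869 has 31 days: 106 − 31 = 75 left.
April 1869 has 30 days: 75 − 30 = 45 left.
May 1869 has 31 days: 45 − 31 = 14 left.
14 days into June 1869 → June 14, 1869.

June 14, 1869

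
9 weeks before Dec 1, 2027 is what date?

Counting back 9 weeks = 63 days from December 1, 2027.
Going back 1 day from December 1, 2027 reaches the end of the previous month; 63 − 1 = 62 left.
November 2027 has 30 days: 62 − 30 = 32 left.
October 2027 has 31 days: 32 − 31 = 1 left.
September 2027 has 30 days; 30 − 1 = 29 → September 29, 2027.

September 29, 2027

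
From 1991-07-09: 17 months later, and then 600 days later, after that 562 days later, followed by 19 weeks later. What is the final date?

Counting forward 17 months from July 9, 1991:
month 7 + 17 = 24, which is month 12 of year 1992 → December 1992.
Day 9 is valid in December, giving December 9, 1992.
Counting forward 600 days from December 9, 1992:
December has 31 days, so 31 − 9 = 22 days remain after December 9, 1992; 600 − 22 = 578 left.
January 1993 has 31 days: 578 − 31 = 547 left.
February 1993 has 28 days (1993 is not a leap year): 547 − 28 = 519 left.
March 1993 has 31 days: 519 − 31 = 488 left.
April 1993 has 30 days: 488 − 30 = 458 left.
May 1993 has 31 days: 458 − 31 = 427 left.
June 1993 has 30 days: 427 − 30 = 397 left.
July 1993 has 31 days: 397 − 31 = 366 left.
August 1993 has 31 days: 366 − 31 = 335 left.
September 1993 has 30 days: 335 − 30 = 305 left.
October 1993 has 31 days: 305 − 31 = 274 left.
November 1993 has 30 days: 274 − 30 = 244 left.
December 1993 has 31 days: 244 − 31 = 213 left.
January 1994 has 31 days: 213 − 31 = 182 left.
February 1994 has 28 days (1994 is not a leap year): 182 − 28 = 154 left.
March 1994 has 31 days: 154 − 31 = 123 left.
April 1994 has 30 days: 123 − 30 = 93 left.
May 1994 has 31 days: 93 − 31 = 62 left.
June 1994 has 30 days: 62 − 30 = 32 left.
July 1994 has 31 days: 32 − 31 = 1 left.
1 day into August 1994 → August 1, 1994.
Advancing 562 days from August 1, 1994:
August has 31 days, so 31 − 1 = 30 days remain after August 1, 1994; 562 − 30 = 532 left.
September 1994 has 30 days: 532 − 30 = 502 left.
October 1994 has 31 days: 502 − 31 = 471 left.
November 1994 has 30 days: 471 − 30 = 441 left.
December 1994 has 31 days: 441 − 31 = 410 left.
January 1995 has 31 days: 410 − 31 = 379 left.
February 1995 has 28 days (1995 is not a leap year): 379 − 28 = 351 left.
March 1995 has 31 days: 351 − 31 = 320 left.
April 1995 has 30 days: 320 − 30 = 290 left.
May 1995 has 31 days: 290 − 31 = 259 left.
June 1995 has 30 days: 259 − 30 = 229 left.
July 1995 has 31 days: 229 − 31 = 198 left.
August 1995 has 31 days: 198 − 31 = 167 left.
September 1995 has 30 days: 167 − 30 = 137 left.
October 1995 has 31 days: 137 − 31 = 106 left.
November 1995 has 30 days: 106 − 30 = 76 left.
December 1995 has 31 days: 76 − 31 = 45 left.
January 1996 has 31 days: 45 − 31 = 14 left.
14 days into February 1996 → February 14, 1996.
Adding 19 weeks (= 133 days) from February 14, 1996:
February has 29 days, so 29 − 14 = 15 days remain after February 14, 1996; 133 − 15 = 118 left.
March 1996 has 31 days: 118 − 31 = 87 left.
April 1996 has 30 days: 87 − 30 = 57 left.
May 1996 has 31 days: 57 − 31 = 26 left.
26 days into June 1996 → June 26, 1996.

June 26, 1996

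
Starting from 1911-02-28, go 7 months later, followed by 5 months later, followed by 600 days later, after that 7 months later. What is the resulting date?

May 20, 1914

Counting forward 7 months from February 28, 1911:
month 2 + 7 = 9 → September 1911.
Day 28 is valid in September, giving September 28, 1911.
Adding 5 months from September 28, 1911:
month 9 + 5 = 14, which is month 2 of year 1912 → February 1912.
Day 28 is valid in February, giving February 28, 1912.
Adding 600 days from February 28, 1912:
February has 29 days, so 29 − 28 = 1 day remains after February 28, 1912; 600 − 1 = 599 left.
March 1912 has 31 days: 599 − 31 = 568 left.
April 1912 has 30 days: 568 − 30 = 538 left.
May 1912 has 31 days: 538 − 31 = 507 left.
June 1912 has 30 days: 507 − 30 = 477 left.
July 1912 has 31 days: 477 − 31 = 446 left.
August 1912 has 31 days: 446 − 31 = 415 left.
September 1912 has 30 days: 415 − 30 = 385 left.
October 1912 has 31 days: 385 − 31 = 354 left.
November 1912 has 30 days: 354 − 30 = 324 left.
December 1912 has 31 days: 324 − 31 = 293 left.
January 1913 has 31 days: 293 − 31 = 262 left.
February 1913 has 28 days (1913 is not a leap year): 262 − 28 = 234 left.
March 1913 has 31 days: 234 − 31 = 203 left.
April 1913 has 30 days: 203 − 30 = 173 left.
May 1913 has 31 days: 173 − 31 = 142 left.
June 1913 has 30 days: 142 − 30 = 112 left.
July 1913 has 31 days: 112 − 31 = 81 left.
August 1913 has 31 days: 81 − 31 = 50 left.
September 1913 has 30 days: 50 − 30 = 20 left.
20 days into October 1913 → October 20, 1913.
Counting forward 7 months from October 20, 1913:
month 10 + 7 = 17, which is month 5 of year 1914 → May 1914.
Day 20 is valid in May, giving May 20, 1914.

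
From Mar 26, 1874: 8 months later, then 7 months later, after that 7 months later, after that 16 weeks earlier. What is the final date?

Counting forward 8 months from March 26, 1874:
month 3 + 8 = 11 → November 1874.
Day 26 is valid in November, giving November 26, 1874.
Adding 7 months from November 26, 1874:
month 11 + 7 = 18, which is month 6 of year 1875 → June 1875.
Day 26 is valid in June, giving June 26, 1875.
Adding 7 months from June 26, 1875:
month 6 + 7 = 13, which is month 1 of year 1876 → January 1876.
Day 26 is valid in January, giving January 26, 1876.
Going back 16 weeks (= 112 days) from January 26, 1876:
Going back 26 days from January 26, 1876 reaches the end of the previous month; 112 − 26 = 86 left.
December 1875 has 31 days: 86 − 31 = 55 left.
November 1875 has 30 days: 55 − 30 = 25 left.
October 1875 has 31 days; 31 − 25 = 6 → October 6, 1875.

October 6, 1875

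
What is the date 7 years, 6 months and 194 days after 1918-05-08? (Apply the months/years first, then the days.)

Advancing 7 years, 6 months and 194 days from May 8, 1918: first the month/year part, then the days.
+7 years → 1925; month 5 + 6 = 11 → November 1925.
Day 8 is valid in November, giving November 8, 1925.
Now add 194 days from November 8, 1925.
November has 30 days, so 30 − 8 = 22 days remain after November 8, 1925; 194 − 22 = 172 left.
December 1925 has 31 days: 172 − 31 = 141 left.
January 1926 has 31 days: 141 − 31 = 110 left.
February 1926 has 28 days (1926 is not a leap year): 110 − 28 = 82 left.
March 1926 has 31 days: 82 − 31 = 51 left.
April 1926 has 30 days: 51 − 30 = 21 left.
21 days into May 1926 → May 21, 1926.

May 21, 1926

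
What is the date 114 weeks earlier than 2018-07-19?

May 12, 2016

Going back 114 weeks = 798 days from July 19, 2018.
Going back 19 days from July 19, 2018 reaches the end of the previous month; 798 − 19 = 779 left.
June 2018 has 30 days: 779 − 30 = 749 left.
May 2018 has 31 days: 749 − 31 = 718 left.
April 2018 has 30 days: 718 − 30 = 688 left.
March 2018 has 31 days: 688 − 31 = 657 left.
February 2018 has 28 days (2018 is not a leap year): 657 − 28 = 629 left.
January 2018 has 31 days: 629 − 31 = 598 left.
December 2017 has 31 days: 598 − 31 = 567 left.
November 2017 has 30 days: 567 − 30 = 537 left.
October 2017 has 31 days: 537 − 31 = 506 left.
September 2017 has 30 days: 506 − 30 = 476 left.
August 2017 has 31 days: 476 − 31 = 445 left.
July 2017 has 31 days: 445 − 31 = 414 left.
June 2017 has 30 days: 414 − 30 = 384 left.
May 2017 has 31 days: 384 − 31 = 353 left.
April 2017 has 30 days: 353 − 30 = 323 left.
March 2017 has 31 days: 323 − 31 = 292 left.
February 2017 has 28 days (2017 is not a leap year): 292 − 28 = 264 left.
January 2017 has 31 days: 264 − 31 = 233 left.
December 2016 has 31 days: 233 − 31 = 202 left.
November 2016 has 30 days: 202 − 30 = 172 left.
October 2016 has 31 days: 172 − 31 = 141 left.
September 2016 has 30 days: 141 − 30 = 111 left.
August 2016 has 31 days: 111 − 31 = 80 left.
July 2016 has 31 days: 80 − 31 = 49 left.
June 2016 has 30 days: 49 − 30 = 19 left.
May 2016 has 31 days; 31 − 19 = 12 → May 12, 2016.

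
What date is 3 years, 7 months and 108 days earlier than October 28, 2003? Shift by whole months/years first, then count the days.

Going back 3 years, 7 months and 108 days from October 28, 2003: first the month/year part, then the days.
-3 years → 2000; month 10 − 7 = 3 → March 2000.
Day 28 is valid in March, giving March 28, 2000.
Now subtract 108 days from March 28, 2000.
Going back 28 days from March 28, 2000 reaches the end of the previous month; 108 − 28 = 80 left.
February 2000 has 29 days (2000 is a leap year (divisible by 400)): 80 − 29 = 51 left.
January 2000 has 31 days: 51 − 31 = 20 left.
December 1999 has 31 days; 31 − 20 = 11 → December 11, 1999.

December 11, 1999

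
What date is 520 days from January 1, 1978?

Counting forward 520 days from January 1, 1978.
January has 31 days, so 31 − 1 = 30 days remain after January 1, 1978; 520 − 30 = 490 left.
February 1978 has 28 days (1978 is not a leap year): 490 − 28 = 462 left.
March 1978 has 31 days: 462 − 31 = 431 left.
April 1978 has 30 days: 431 − 30 = 401 left.
May 1978 has 31 days: 401 − 31 = 370 left.
June 1978 has 30 days: 370 − 30 = 340 left.
July 1978 has 31 days: 340 − 31 = 309 left.
August 1978 has 31 days: 309 − 31 = 278 left.
September 1978 has 30 days: 278 − 30 = 248 left.
October 1978 has 31 days: 248 − 31 = 217 left.
November 1978 has 30 days: 217 − 30 = 187 left.
December 1978 has 31 days: 187 − 31 = 156 left.
January 1979 has 31 days: 156 − 31 = 125 left.
February 1979 has 28 days (1979 is not a leap year): 125 − 28 = 97 left.
March 1979 has 31 days: 97 − 31 = 66 left.
April 1979 has 30 days: 66 − 30 = 36 left.
May 1979 has 31 days: 36 − 31 = 5 left.
5 days into June 1979 → June 5, 1979.

June 5, 1979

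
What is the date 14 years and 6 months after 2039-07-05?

Advancing 14 years and 6 months from July 5, 2039.
+14 years → 2053; month 7 + 6 = 13, which is month 1 of year 2054 → January 2054.
Day 5 is valid in January, giving January 5, 2054.

January 5, 2054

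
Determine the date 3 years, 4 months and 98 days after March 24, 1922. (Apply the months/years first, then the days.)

Advancing 3 years, 4 months and 98 days from March 24, 1922: first the month/year part, then the days.
+3 years → 1925; month 3 + 4 = 7 → July 1925.
Day 24 is valid in July, giving July 24, 1925.
Now add 98 days from July 24, 1925.
July has 31 days, so 31 − 24 = 7 days remain after July 24, 1925; 98 − 7 = 91 left.
August 1925 has 31 days: 91 − 31 = 60 left.
September 1925 has 30 days: 60 − 30 = 30 left.
30 days into October 1925 → October 30, 1925.

October 30, 1925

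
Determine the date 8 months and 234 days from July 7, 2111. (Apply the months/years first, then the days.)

October 27, 2112

Counting forward 8 months and 234 days from July 7, 2111: first the month/year part, then the days.
month 7 + 8 = 15, which is month 3 of year 2112 → March 2112.
Day 7 is valid in March, giving March 7, 2112.
Now add 234 days from March 7, 2112.
March has 31 days, so 31 − 7 = 24 days remain after March 7, 2112; 234 − 24 = 210 left.
April 2112 has 30 days: 210 − 30 = 180 left.
May 2112 has 31 days: 180 − 31 = 149 left.
June 2112 has 30 days: 149 − 30 = 119 left.
July 2112 has 31 days: 119 − 31 = 88 left.
August 2112 has 31 days: 88 − 31 = 57 left.
September 2112 has 30 days: 57 − 30 = 27 left.
27 days into October 2112 → October 27, 2112.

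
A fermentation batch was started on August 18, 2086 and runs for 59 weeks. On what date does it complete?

Advancing 59 weeks = 413 days from August 18, 2086.
August has 31 days, so 31 − 18 = 13 days remain after August 18, 2086; 413 − 13 = 400 left.
September 2086 has 30 days: 400 − 30 = 370 left.
October 2086 has 31 days: 370 − 31 = 339 left.
November 2086 has 30 days: 339 − 30 = 309 left.
December 2086 has 31 days: 309 − 31 = 278 left.
January 2087 has 31 days: 278 − 31 = 247 left.
February 2087 has 28 days (2087 is not a leap year): 247 − 28 = 219 left.
March 2087 has 31 days: 219 − 31 = 188 left.
April 2087 has 30 days: 188 − 30 = 158 left.
May 2087 has 31 days: 158 − 31 = 127 left.
June 2087 has 30 days: 127 − 30 = 97 left.
July 2087 has 31 days: 97 − 31 = 66 left.
August 2087 has 31 days: 66 − 31 = 35 left.
September 2087 has 30 days: 35 − 30 = 5 left.
5 days into October 2087 → October 5, 2087.

October 5, 2087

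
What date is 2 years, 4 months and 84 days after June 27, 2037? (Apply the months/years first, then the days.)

January 19, 2040

Advancing 2 years, 4 months and 84 days from June 27, 2037: first the month/year part, then the days.
+2 years → 2039; month 6 + 4 = 10 → October 2039.
Day 27 is valid in October, giving October 27, 2039.
Now add 84 days from October 27, 2039.
October has 31 days, so 31 − 27 = 4 days remain after October 27, 2039; 84 − 4 = 80 left.
November 2039 has 30 days: 80 − 30 = 50 left.
December 2039 has 31 days: 50 − 31 = 19 left.
19 days into January 2040 → January 19, 2040.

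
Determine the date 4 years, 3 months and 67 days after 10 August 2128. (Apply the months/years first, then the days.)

Adding 4 years, 3 months and 67 days from August 10, 2128: first the month/year part, then the days.
+4 years → 2132; month 8 + 3 = 11 → November 2132.
Day 10 is valid in November, giving November 10, 2132.
Now add 67 days from November 10, 2132.
November has 30 days, so 30 − 10 = 20 days remain after November 10, 2132; 67 − 20 = 47 left.
December 2132 has 31 days: 47 − 31 = 16 left.
16 days into January 2133 → January 16, 2133.

January 16, 2133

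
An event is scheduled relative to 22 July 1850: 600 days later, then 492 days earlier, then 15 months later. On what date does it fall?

Advancing 600 days from July 22, 1850:
July has 31 days, so 31 − 22 = 9 days remain after July 22, 1850; 600 − 9 = 591 left.
August 1850 has 31 days: 591 − 31 = 560 left.
September 1850 has 30 days: 560 − 30 = 530 left.
October 1850 has 31 days: 530 − 31 = 499 left.
November 1850 has 30 days: 499 − 30 = 469 left.
December 1850 has 31 days: 469 − 31 = 438 left.
January 1851 has 31 days: 438 − 31 = 407 left.
February 1851 has 28 days (1851 is not a leap year): 407 − 28 = 379 left.
March 1851 has 31 days: 379 − 31 = 348 left.
April 1851 has 30 days: 348 − 30 = 318 left.
May 1851 has 31 days: 318 − 31 = 287 left.
June 1851 has 30 days: 287 − 30 = 257 left.
July 1851 has 31 days: 257 − 31 = 226 left.
August 1851 has 31 days: 226 − 31 = 195 left.
September 1851 has 30 days: 195 − 30 = 165 left.
October 1851 has 31 days: 165 − 31 = 134 left.
November 1851 has 30 days: 134 − 30 = 104 left.
December 1851 has 31 days: 104 − 31 = 73 left.
January 1852 has 31 days: 73 − 31 = 42 left.
February 1852 has 29 days (1852 is a leap year): 42 − 29 = 13 left.
13 days into March 1852 → March 13, 1852.
Going back 492 days from March 13, 1852:
Going back 13 days from March 13, 1852 reaches the end of the previous month; 492 − 13 = 479 left.
February 1852 has 29 days (1852 is a leap year): 479 − 29 = 450 left.
January 1852 has 31 days: 450 − 31 = 419 left.
December 1851 has 31 days: 419 − 31 = 388 left.
November 1851 has 30 days: 388 − 30 = 358 left.
October 1851 has 31 days: 358 − 31 = 327 left.
September 1851 has 30 days: 327 − 30 = 297 left.
August 1851 has 31 days: 297 − 31 = 266 left.
July 1851 has 31 days: 266 − 31 = 235 left.
June 1851 has 30 days: 235 − 30 = 205 left.
May 1851 has 31 days: 205 − 31 = 174 left.
April 1851 has 30 days: 174 − 30 = 144 left.
March 1851 has 31 days: 144 − 31 = 113 left.
February 1851 has 28 days (1851 is not a leap year): 113 − 28 = 85 left.
January 1851 has 31 days: 85 − 31 = 54 left.
December 1850 has 31 days: 54 − 31 = 23 left.
November 1850 has 30 days; 30 − 23 = 7 → November 7, 1850.
Advancing 15 months from November 7, 1850:
month 11 + 15 = 26, which is month 2 of year 1852 → February 1852.
Day 7 is valid in February, giving February 7, 1852.

February 7, 1852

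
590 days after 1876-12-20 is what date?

August 2, 1878

Advancing 590 days from December 20, 1876.
December has 31 days, so 31 − 20 = 11 days remain after December 20, 1876; 590 − 11 = 579 left.
January 1877 has 31 days: 579 − 31 = 548 left.
February 1877 has 28 days (1877 is not a leap year): 548 − 28 = 520 left.
March 1877 has 31 days: 520 − 31 = 489 left.
April 1877 has 30 days: 489 − 30 = 459 left.
May 1877 has 31 days: 459 − 31 = 428 left.
June 1877 has 30 days: 428 − 30 = 398 left.
July 1877 has 31 days: 398 − 31 = 367 left.
August 1877 has 31 days: 367 − 31 = 336 left.
September 1877 has 30 days: 336 − 30 = 306 left.
October 1877 has 31 days: 306 − 31 = 275 left.
November 1877 has 30 days: 275 − 30 = 245 left.
December 1877 has 31 days: 245 − 31 = 214 left.
January 1878 has 31 days: 214 − 31 = 183 left.
February 1878 has 28 days (1878 is not a leap year): 183 − 28 = 155 left.
March 1878 has 31 days: 155 − 31 = 124 left.
April 1878 has 30 days: 124 − 30 = 94 left.
May 1878 has 31 days: 94 − 31 = 63 left.
June 1878 has 30 days: 63 − 30 = 33 left.
July 1878 has 31 days: 33 − 31 = 2 left.
2 days into August 1878 → August 2, 1878.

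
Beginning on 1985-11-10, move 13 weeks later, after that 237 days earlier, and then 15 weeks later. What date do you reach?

Adding 13 weeks (= 91 days) from November 10, 1985:
November has 30 days, so 30 − 10 = 20 days remain after November 10, 1985; 91 − 20 = 71 left.
December 1985 has 31 days: 71 − 31 = 40 left.
January 1986 has 31 days: 40 − 31 = 9 left.
9 days into February 1986 → February 9, 1986.
Going back 237 days from February 9, 1986:
Going back 9 days from February 9, 1986 reaches the end of the previous month; 237 − 9 = 228 left.
January 1986 has 31 days: 228 − 31 = 197 left.
December 1985 has 31 days: 197 − 31 = 166 left.
November 1985 has 30 days: 166 − 30 = 136 left.
October 1985 has 31 days: 136 − 31 = 105 left.
September 1985 has 30 days: 105 − 30 = 75 left.
August 1985 has 31 days: 75 − 31 = 44 left.
July 1985 has 31 days: 44 − 31 = 13 left.
June 1985 has 30 days; 30 − 13 = 17 → June 17, 1985.
Adding 15 weeks (= 105 days) from June 17, 1985:
June has 30 days, so 30 − 17 = 13 days remain after June 17, 1985; 105 − 13 = 92 left.
July 1985 has 31 days: 92 − 31 = 61 left.
August 1985 has 31 days: 61 − 31 = 30 left.
30 days into September 1985 → September 30, 1985.

September 30, 1985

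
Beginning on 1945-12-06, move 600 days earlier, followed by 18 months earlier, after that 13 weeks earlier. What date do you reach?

July 16, 1942

Going back 600 days from December 6, 1945:
Going back 6 days from December 6, 1945 reaches the end of the previous month; 600 − 6 = 594 left.
November 1945 has 30 days: 594 − 30 = 564 left.
October 1945 has 31 days: 564 − 31 = 533 left.
September 1945 has 30 days: 533 − 30 = 503 left.
August 1945 has 31 days: 503 − 31 = 472 left.
July 1945 has 31 days: 472 − 31 = 441 left.
June 1945 has 30 days: 441 − 30 = 411 left.
May 1945 has 31 days: 411 − 31 = 380 left.
April 1945 has 30 days: 380 − 30 = 350 left.
March 1945 has 31 days: 350 − 31 = 319 left.
February 1945 has 28 days (1945 is not a leap year): 319 − 28 = 291 left.
January 1945 has 31 days: 291 − 31 = 260 left.
December 1944 has 31 days: 260 − 31 = 229 left.
November 1944 has 30 days: 229 − 30 = 199 left.
October 1944 has 31 days: 199 − 31 = 168 left.
September 1944 has 30 days: 168 − 30 = 138 left.
August 1944 has 31 days: 138 − 31 = 107 left.
July 1944 has 31 days: 107 − 31 = 76 left.
June 1944 has 30 days: 76 − 30 = 46 left.
May 1944 has 31 days: 46 − 31 = 15 left.
April 1944 has 30 days; 30 − 15 = 15 → April 15, 1944.
Subtracting 18 months from April 15, 1944:
month 4 − 18 = -14, which is month 10 of year 1942 → October 1942.
Day 15 is valid in October, giving October 15, 1942.
Counting back 13 weeks (= 91 days) from October 15, 1942:
Going back 15 days from October 15, 1942 reaches the end of the previous month; 91 − 15 = 76 left.
September 1942 has 30 days: 76 − 30 = 46 left.
August 1942 has 31 days: 46 − 31 = 15 left.
July 1942 has 31 days; 31 − 15 = 16 → July 16, 1942.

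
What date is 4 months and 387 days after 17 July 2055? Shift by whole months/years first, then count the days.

Advancing 4 months and 387 days from July 17, 2055: first the month/year part, then the days.
month 7 + 4 = 11 → November 2055.
Day 17 is valid in November, giving November 17, 2055.
Now add 387 days from November 17, 2055.
November has 30 days, so 30 − 17 = 13 days remain after November 17, 2055; 387 − 13 = 374 left.
December 2055 has 31 days: 374 − 31 = 343 left.
January 2056 has 31 days: 343 − 31 = 312 left.
February 2056 has 29 days (2056 is a leap year): 312 − 29 = 283 left.
March 2056 has 31 days: 283 − 31 = 252 left.
April 2056 has 30 days: 252 − 30 = 222 left.
May 2056 has 31 days: 222 − 31 = 191 left.
June 2056 has 30 days: 191 − 30 = 161 left.
July 2056 has 31 days: 161 − 31 = 130 left.
August 2056 has 31 days: 130 − 31 = 99 left.
September 2056 has 30 days: 99 − 30 = 69 left.
October 2056 has 31 days: 69 − 31 = 38 left.
November 2056 has 30 days: 38 − 30 = 8 left.
8 days into December 2056 → December 8, 2056.

December 8, 2056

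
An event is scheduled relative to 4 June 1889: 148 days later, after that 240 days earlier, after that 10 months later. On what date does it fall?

January 4, 1890

Adding 148 days from June 4, 1889:
June has 30 days, so 30 − 4 = 26 days remain after June 4, 1889; 148 − 26 = 122 left.
July 1889 has 31 days: 122 − 31 = 91 left.
August 1889 has 31 days: 91 − 31 = 60 left.
September 1889 has 30 days: 60 − 30 = 30 left.
30 days into October 1889 → October 30, 1889.
Going back 240 days from October 30, 1889:
Going back 30 days from October 30, 1889 reaches the end of the previous month; 240 − 30 = 210 left.
September 1889 has 30 days: 210 − 30 = 180 left.
August 1889 has 31 days: 180 − 31 = 149 left.
July 1889 has 31 days: 149 − 31 = 118 left.
June 1889 has 30 days: 118 − 30 = 88 left.
May 1889 has 31 days: 88 − 31 = 57 left.
April 1889 has 30 days: 57 − 30 = 27 left.
March 1889 has 31 days; 31 − 27 = 4 → March 4, 1889.
Adding 10 months from March 4, 1889:
month 3 + 10 = 13, which is month 1 of year 1890 → January 1890.
Day 4 is valid in January, giving January 4, 1890.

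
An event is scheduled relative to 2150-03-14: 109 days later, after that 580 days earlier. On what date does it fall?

November 28, 2148

Counting forward 109 days from March 14, 2150:
March has 31 days, so 31 − 14 = 17 days remain after March 14, 2150; 109 − 17 = 92 left.
April 2150 has 30 days: 92 − 30 = 62 left.
May 2150 has 31 days: 62 − 31 = 31 left.
June 2150 has 30 days: 31 − 30 = 1 left.
1 day into July 2150 → July 1, 2150.
Subtracting 580 days from July 1, 2150:
Going back 1 day from July 1, 2150 reaches the end of the previous month; 580 − 1 = 579 left.
June 2150 has 30 days: 579 − 30 = 549 left.
May 2150 has 31 days: 549 − 31 = 518 left.
April 2150 has 30 days: 518 − 30 = 488 left.
March 2150 has 31 days: 488 − 31 = 457 left.
February 2150 has 28 days (2150 is not a leap year): 457 − 28 = 429 left.
January 2150 has 31 days: 429 − 31 = 398 left.
December 2149 has 31 days: 398 − 31 = 367 left.
November 2149 has 30 days: 367 − 30 = 337 left.
October 2149 has 31 days: 337 − 31 = 306 left.
September 2149 has 30 days: 306 − 30 = 276 left.
August 2149 has 31 days: 276 − 31 = 245 left.
July 2149 has 31 days: 245 − 31 = 214 left.
June 2149 has 30 days: 214 − 30 = 184 left.
May 2149 has 31 days: 184 − 31 = 153 left.
April 2149 has 30 days: 153 − 30 = 123 left.
March 2149 has 31 days: 123 − 31 = 92 left.
February 2149 has 28 days (2149 is not a leap year): 92 − 28 = 64 left.
January 2149 has 31 days: 64 − 31 = 33 left.
December 2148 has 31 days: 33 − 31 = 2 left.
November 2148 has 30 days; 30 − 2 = 28 → November 28, 2148.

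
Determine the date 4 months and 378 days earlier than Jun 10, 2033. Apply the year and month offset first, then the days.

January 29, 2032

Going back 4 months and 378 days from June 10, 2033: first the month/year part, then the days.
month 6 − 4 = 2 → February 2033.
Day 10 is valid in February, giving February 10, 2033.
Now subtract 378 days from February 10, 2033.
Going back 10 days from February 10, 2033 reaches the end of the previous month; 378 − 10 = 368 left.
January 2033 has 31 days: 368 − 31 = 337 left.
December 2032 has 31 days: 337 − 31 = 306 left.
November 2032 has 30 days: 306 − 30 = 276 left.
October 2032 has 31 days: 276 − 31 = 245 left.
September 2032 has 30 days: 245 − 30 = 215 left.
August 2032 has 31 days: 215 − 31 = 184 left.
July 2032 has 31 days: 184 − 31 = 153 left.
June 2032 has 30 days: 153 − 30 = 123 left.
May 2032 has 31 days: 123 − 31 = 92 left.
April 2032 has 30 days: 92 − 30 = 62 left.
March 2032 has 31 days: 62 − 31 = 31 left.
February 2032 has 29 days (2032 is a leap year): 31 − 29 = 2 left.
January 2032 has 31 days; 31 − 2 = 29 → January 29, 2032.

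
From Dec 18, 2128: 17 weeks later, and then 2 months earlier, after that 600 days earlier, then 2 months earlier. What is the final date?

April 27, 2127

Adding 17 weeks (= 119 days) from December 18, 2128:
December has 31 days, so 31 − 18 = 13 days remain after December 18, 2128; 119 − 13 = 106 left.
January 2129 has 31 days: 106 − 31 = 75 left.
February 2129 has 28 days (2129 is not a leap year): 75 − 28 = 47 left.
March 2129 has 31 days: 47 − 31 = 16 left.
16 days into April 2129 → April 16, 2129.
Counting back 2 months from April 16, 2129:
month 4 − 2 = 2 → February 2129.
Day 16 is valid in February, giving February 16, 2129.
Counting back 600 days from February 16, 2129:
Going back 16 days from February 16, 2129 reaches the end of the previous month; 600 − 16 = 584 left.
January 2129 has 31 days: 584 − 31 = 553 left.
December 2128 has 31 days: 553 − 31 = 522 left.
November 2128 has 30 days: 522 − 30 = 492 left.
October 2128 has 31 days: 492 − 31 = 461 left.
September 2128 has 30 days: 461 − 30 = 431 left.
August 2128 has 31 days: 431 − 31 = 400 left.
July 2128 has 31 days: 400 − 31 = 369 left.
June 2128 has 30 days: 369 − 30 = 339 left.
May 2128 has 31 days: 339 − 31 = 308 left.
April 2128 has 30 days: 308 − 30 = 278 left.
March 2128 has 31 days: 278 − 31 = 247 left.
February 2128 has 29 days (2128 is a leap year): 247 − 29 = 218 left.
January 2128 has 31 days: 218 − 31 = 187 left.
December 2127 has 31 days: 187 − 31 = 156 left.
November 2127 has 30 days: 156 − 30 = 126 left.
October 2127 has 31 days: 126 − 31 = 95 left.
September 2127 has 30 days: 95 − 30 = 65 left.
August 2127 has 31 days: 65 − 31 = 34 left.
July 2127 has 31 days: 34 − 31 = 3 left.
June 2127 has 30 days; 30 − 3 = 27 → June 27, 2127.
Going back 2 months from June 27, 2127:
month 6 − 2 = 4 → April 2127.
Day 27 is valid in April, giving April 27, 2127.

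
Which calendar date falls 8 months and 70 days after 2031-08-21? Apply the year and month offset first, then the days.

June 30, 2032

Adding 8 months and 70 days from August 21, 2031: first the month/year part, then the days.
month 8 + 8 = 16, which is month 4 of year 2032 → April 2032.
Day 21 is valid in April, giving April 21, 2032.
Now add 70 days from April 21, 2032.
April has 30 days, so 30 − 21 = 9 days remain after April 21, 2032; 70 − 9 = 61 left.
May 2032 has 31 days: 61 − 31 = 30 left.
30 days into June 2032 → June 30, 2032.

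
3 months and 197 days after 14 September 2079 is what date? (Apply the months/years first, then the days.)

June 28, 2080

Advancing 3 months and 197 days from September 14, 2079: first the month/year part, then the days.
month 9 + 3 = 12 → December 2079.
Day 14 is valid in December, giving December 14, 2079.
Now add 197 days from December 14, 2079.
December has 31 days, so 31 − 14 = 17 days remain after December 14, 2079; 197 − 17 = 180 left.
January 2080 has 31 days: 180 − 31 = 149 left.
February 2080 has 29 days (2080 is a leap year): 149 − 29 = 120 left.
March 2080 has 31 days: 120 − 31 = 89 left.
April 2080 has 30 days: 89 − 30 = 59 left.
May 2080 has 31 days: 59 − 31 = 28 left.
28 days into June 2080 → June 28, 2080.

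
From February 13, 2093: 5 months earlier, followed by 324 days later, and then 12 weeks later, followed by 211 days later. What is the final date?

May 25, 2094

Counting back 5 months from February 13, 2093:
month 2 − 5 = -3, which is month 9 of year 2092 → September 2092.
Day 13 is valid in September, giving September 13, 2092.
Adding 324 days from September 13, 2092:
September has 30 days, so 30 − 13 = 17 days remain after September 13, 2092; 324 − 17 = 307 left.
October 2092 has 31 days: 307 − 31 = 276 left.
November 2092 has 30 days: 276 − 30 = 246 left.
December 2092 has 31 days: 246 − 31 = 215 left.
January 2093 has 31 days: 215 − 31 = 184 left.
February 2093 has 28 days (2093 is not a leap year): 184 − 28 = 156 left.
March 2093 has 31 days: 156 − 31 = 125 left.
April 2093 has 30 days: 125 − 30 = 95 left.
May 2093 has 31 days: 95 − 31 = 64 left.
June 2093 has 30 days: 64 − 30 = 34 left.
July 2093 has 31 days: 34 − 31 = 3 left.
3 days into August 2093 → August 3, 2093.
Advancing 12 weeks (= 84 days) from August 3, 2093:
August has 31 days, so 31 − 3 = 28 days remain after August 3, 2093; 84 − 28 = 56 left.
September 2093 has 30 days: 56 − 30 = 26 left.
26 days into October 2093 → October 26, 2093.
Counting forward 211 days from October 26, 2093:
October has 31 days, so 31 − 26 = 5 days remain after October 26, 2093; 211 − 5 = 206 left.
November 2093 has 30 days: 206 − 30 = 176 left.
December 2093 has 31 days: 176 − 31 = 145 left.
January 2094 has 31 days: 145 − 31 = 114 left.
February 2094 has 28 days (2094 is not a leap year): 114 − 28 = 86 left.
March 2094 has 31 days: 86 − 31 = 55 left.
April 2094 has 30 days: 55 − 30 = 25 left.
25 days into May 2094 → May 25, 2094.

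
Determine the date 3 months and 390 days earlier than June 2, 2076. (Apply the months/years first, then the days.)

Going back 3 months and 390 days from June 2, 2076: first the month/year part, then the days.
month 6 − 3 = 3 → March 2076.
Day 2 is valid in March, giving March 2, 2076.
Now subtract 390 days from March 2, 2076.
Going back 2 days from March 2, 2076 reaches the end of the previous month; 390 − 2 = 388 left.
February 2076 has 29 days (2076 is a leap year): 388 − 29 = 359 left.
January 2076 has 31 days: 359 − 31 = 328 left.
December 2075 has 31 days: 328 − 31 = 297 left.
November 2075 has 30 days: 297 − 30 = 267 left.
October 2075 has 31 days: 267 − 31 = 236 left.
September 2075 has 30 days: 236 − 30 = 206 left.
August 2075 has 31 days: 206 − 31 = 175 left.
July 2075 has 31 days: 175 − 31 = 144 left.
June 2075 has 30 days: 144 − 30 = 114 left.
May 2075 has 31 days: 114 − 31 = 83 left.
April 2075 has 30 days: 83 − 30 = 53 left.
March 2075 has 31 days: 53 − 31 = 22 left.
February 2075 has 28 days; 28 − 22 = 6 → February 6, 2075.

February 6, 2075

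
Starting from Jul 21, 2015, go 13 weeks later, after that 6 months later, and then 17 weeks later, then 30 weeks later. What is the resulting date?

Counting forward 13 weeks (= 91 days) from July 21, 2015:
July has 31 days, so 31 − 21 = 10 days remain after July 21, 2015; 91 − 10 = 81 left.
August 2015 has 31 days: 81 − 31 = 50 left.
September 2015 has 30 days: 50 − 30 = 20 left.
20 days into October 2015 → October 20, 2015.
Adding 6 months from October 20, 2015:
month 10 + 6 = 16, which is month 4 of year 2016 → April 2016.
Day 20 is valid in April, giving April 20, 2016.
Advancing 17 weeks (= 119 days) from April 20, 2016:
April has 30 days, so 30 − 20 = 10 days remain after April 20, 2016; 119 − 10 = 109 left.
May 2016 has 31 days: 109 − 31 = 78 left.
June 2016 has 30 days: 78 − 30 = 48 left.
July 2016 has 31 days: 48 − 31 = 17 left.
17 days into August 2016 → August 17, 2016.
Adding 30 weeks (= 210 days) from August 17, 2016:
August has 31 days, so 31 − 17 = 14 days remain after August 17, 2016; 210 − 14 = 196 left.
September 2016 has 30 days: 196 − 30 = 166 left.
October 2016 has 31 days: 166 − 31 = 135 left.
November 2016 has 30 days: 135 − 30 = 105 left.
December 2016 has 31 days: 105 − 31 = 74 left.
January 2017 has 31 days: 74 − 31 = 43 left.
February 2017 has 28 days (2017 is not a leap year): 43 − 28 = 15 left.
15 days into March 2017 → March 15, 2017.

March 15, 2017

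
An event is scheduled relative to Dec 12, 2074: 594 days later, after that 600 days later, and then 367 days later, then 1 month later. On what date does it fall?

April 22, 2079

Counting forward 594 days from December 12, 2074:
December has 31 days, so 31 − 12 = 19 days remain after December 12, 2074; 594 − 19 = 575 left.
January 2075 has 31 days: 575 − 31 = 544 left.
February 2075 has 28 days (2075 is not a leap year): 544 − 28 = 516 left.
March 2075 has 31 days: 516 − 31 = 485 left.
April 2075 has 30 days: 485 − 30 = 455 left.
May 2075 has 31 days: 455 − 31 = 424 left.
June 2075 has 30 days: 424 − 30 = 394 left.
July 2075 has 31 days: 394 − 31 = 363 left.
August 2075 has 31 days: 363 − 31 = 332 left.
September 2075 has 30 days: 332 − 30 = 302 left.
October 2075 has 31 days: 302 − 31 = 271 left.
November 2075 has 30 days: 271 − 30 = 241 left.
December 2075 has 31 days: 241 − 31 = 210 left.
January 2076 has 31 days: 210 − 31 = 179 left.
February 2076 has 29 days (2076 is a leap year): 179 − 29 = 150 left.
March 2076 has 31 days: 150 − 31 = 119 left.
April 2076 has 30 days: 119 − 30 = 89 left.
May 2076 has 31 days: 89 − 31 = 58 left.
June 2076 has 30 days: 58 − 30 = 28 left.
28 days into July 2076 → July 28, 2076.
Adding 600 days from July 28, 2076:
July has 31 days, so 31 − 28 = 3 days remain after July 28, 2076; 600 − 3 = 597 left.
August 2076 has 31 days: 597 − 31 = 566 left.
September 2076 has 30 days: 566 − 30 = 536 left.
October 2076 has 31 days: 536 − 31 = 505 left.
November 2076 has 30 days: 505 − 30 = 475 left.
December 2076 has 31 days: 475 − 31 = 444 left.
January 2077 has 31 days: 444 − 31 = 413 left.
February 2077 has 28 days (2077 is not a leap year): 413 − 28 = 385 left.
March 2077 has 31 days: 385 − 31 = 354 left.
April 2077 has 30 days: 354 − 30 = 324 left.
May 2077 has 31 days: 324 − 31 = 293 left.
June 2077 has 30 days: 293 − 30 = 263 left.
July 2077 has 31 days: 263 − 31 = 232 left.
August 2077 has 31 days: 232 − 31 = 201 left.
September 2077 has 30 days: 201 − 30 = 171 left.
October 2077 has 31 days: 171 − 31 = 140 left.
November 2077 has 30 days: 140 − 30 = 110 left.
December 2077 has 31 days: 110 − 31 = 79 left.
January 2078 has 31 days: 79 − 31 = 48 left.
February 2078 has 28 days (2078 is not a leap year): 48 − 28 = 20 left.
20 days into March 2078 → March 20, 2078.
Adding 367 days from March 20, 2078:
March has 31 days, so 31 − 20 = 11 days remain after March 20, 2078; 367 − 11 = 356 left.
April 2078 has 30 days: 356 − 30 = 326 left.
May 2078 has 31 days: 326 − 31 = 295 left.
June 2078 has 30 days: 295 − 30 = 265 left.
July 2078 has 31 days: 265 − 31 = 234 left.
August 2078 has 31 days: 234 − 31 = 203 left.
September 2078 has 30 days: 203 − 30 = 173 left.
October 2078 has 31 days: 173 − 31 = 142 left.
November 2078 has 30 days: 142 − 30 = 112 left.
December 2078 has 31 days: 112 − 31 = 81 left.
January 2079 has 31 days: 81 − 31 = 50 left.
February 2079 has 28 days (2079 is not a leap year): 50 − 28 = 22 left.
22 days into March 2079 → March 22, 2079.
Advancing 1 month from March 22, 2079:
month 3 + 1 = 4 → April 2079.
Day 22 is valid in April, giving April 22, 2079.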